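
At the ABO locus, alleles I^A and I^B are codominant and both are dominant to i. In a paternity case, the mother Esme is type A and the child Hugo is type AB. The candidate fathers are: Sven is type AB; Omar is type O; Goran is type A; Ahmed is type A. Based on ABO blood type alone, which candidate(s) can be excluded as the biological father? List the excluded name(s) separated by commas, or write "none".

A candidate is excluded only if no genotype consistent with his phenotype could produce a type AB child with a type A mother.
Omar (type O): no genotype consistent with that phenotype can produce a type-AB child with a type-A mother.
Goran (type A): no genotype consistent with that phenotype can produce a type-AB child with a type-A mother.
Ahmed (type A): no genotype consistent with that phenotype can produce a type-AB child with a type-A mother.

Omar, Goran, Ahmed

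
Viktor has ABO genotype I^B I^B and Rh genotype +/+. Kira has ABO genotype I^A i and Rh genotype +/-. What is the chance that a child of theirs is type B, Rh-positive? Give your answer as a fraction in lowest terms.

1/2

ABO cross I^B I^B × I^A i → offspring phenotypes: 1/2 B, 1/2 AB.
Rh cross +/+ × +/- → 1 Rh+.
Independent loci: P(type B, Rh-positive) = 1/2 × 1 = 1/2.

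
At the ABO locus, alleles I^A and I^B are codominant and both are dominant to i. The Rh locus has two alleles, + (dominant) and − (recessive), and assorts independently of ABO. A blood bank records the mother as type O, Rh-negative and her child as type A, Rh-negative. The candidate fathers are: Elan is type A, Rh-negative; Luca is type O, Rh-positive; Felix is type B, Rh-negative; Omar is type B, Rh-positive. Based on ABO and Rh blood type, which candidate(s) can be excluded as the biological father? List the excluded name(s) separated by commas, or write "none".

A candidate is excluded only if no genotype consistent with his phenotype could produce a type A, Rh-negative child with a type O, Rh-negative mother.
Luca (type O, Rh+): no genotype consistent with that phenotype can produce a type-A Rh- child with a type-O mother.
Felix (type B, Rh-): no genotype consistent with that phenotype can produce a type-A Rh- child with a type-O mother.
Omar (type B, Rh+): no genotype consistent with that phenotype can produce a type-A Rh- child with a type-O mother.

Luca, Felix, Omar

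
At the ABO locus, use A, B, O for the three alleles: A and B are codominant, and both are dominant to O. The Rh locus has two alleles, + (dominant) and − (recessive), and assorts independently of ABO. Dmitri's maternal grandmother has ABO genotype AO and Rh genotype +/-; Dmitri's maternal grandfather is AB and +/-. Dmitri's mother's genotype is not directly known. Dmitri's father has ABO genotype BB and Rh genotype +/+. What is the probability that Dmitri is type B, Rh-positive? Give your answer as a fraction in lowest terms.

1/2

Dmitri's mother's ABO genotype from AO × AB: 1/4 AA, 1/4 AB, 1/4 AO, 1/4 BO.
Crossing each possibility with the father BB and summing P(type B): 1/4·0 + 1/4·1/2 + 1/4·1/2 + 1/4·1 = 1/2.
Similarly for Rh via the mother's Rh distribution: P(Rh+) = 1.
Independent loci: 1/2 × 1 = 1/2.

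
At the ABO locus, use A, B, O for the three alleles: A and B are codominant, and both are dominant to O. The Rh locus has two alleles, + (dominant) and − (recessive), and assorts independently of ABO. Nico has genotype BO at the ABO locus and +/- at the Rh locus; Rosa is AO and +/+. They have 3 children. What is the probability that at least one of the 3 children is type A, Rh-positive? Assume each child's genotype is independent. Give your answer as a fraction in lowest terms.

ABO cross BO × AO → 1/4 O, 1/4 A, 1/4 B, 1/4 AB.
Rh cross +/- × +/+ → 1 Rh+; so P(type A, Rh-positive) = 1/4 × 1 = 1/4 per child.
P(none) = (3/4)^3 = 27/64; P(at least one) = 1 − 27/64 = 37/64.

37/64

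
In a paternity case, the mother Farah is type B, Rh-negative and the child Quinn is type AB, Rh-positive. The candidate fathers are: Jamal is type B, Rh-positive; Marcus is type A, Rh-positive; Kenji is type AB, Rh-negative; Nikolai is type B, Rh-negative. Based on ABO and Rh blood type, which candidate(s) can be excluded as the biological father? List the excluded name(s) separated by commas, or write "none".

Jamal, Kenji, Nikolai

A candidate is excluded only if no genotype consistent with his phenotype could produce a type AB, Rh-positive child with a type B, Rh-negative mother.
Jamal (type B, Rh+): no genotype consistent with that phenotype can produce a type-AB Rh+ child with a type-B mother.
Kenji (type AB, Rh-): no genotype consistent with that phenotype can produce a type-AB Rh+ child with a type-B mother.
Nikolai (type B, Rh-): no genotype consistent with that phenotype can produce a type-AB Rh+ child with a type-B mother.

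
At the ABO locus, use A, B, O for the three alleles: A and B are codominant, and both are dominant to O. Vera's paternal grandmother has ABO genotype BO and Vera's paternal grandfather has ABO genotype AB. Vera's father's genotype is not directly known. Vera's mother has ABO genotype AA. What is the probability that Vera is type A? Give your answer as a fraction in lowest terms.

1/2

Vera's father's ABO genotype from BO × AB: 1/4 AB, 1/4 AO, 1/4 BB, 1/4 BO.
Crossing each possibility with the mother AA and summing P(type A): 1/4·1/2 + 1/4·1 + 1/4·0 + 1/4·1/2 = 1/2.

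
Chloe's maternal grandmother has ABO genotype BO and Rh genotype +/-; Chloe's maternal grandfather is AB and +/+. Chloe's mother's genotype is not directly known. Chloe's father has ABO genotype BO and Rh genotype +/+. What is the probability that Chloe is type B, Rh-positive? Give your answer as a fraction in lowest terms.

Chloe's mother's ABO genotype from BO × AB: 1/4 AB, 1/4 AO, 1/4 BB, 1/4 BO.
Crossing each possibility with the father BO and summing P(type B): 1/4·1/2 + 1/4·1/4 + 1/4·1 + 1/4·3/4 = 5/8.
Similarly for Rh via the mother's Rh distribution: P(Rh+) = 1.
Independent loci: 5/8 × 1 = 5/8.

5/8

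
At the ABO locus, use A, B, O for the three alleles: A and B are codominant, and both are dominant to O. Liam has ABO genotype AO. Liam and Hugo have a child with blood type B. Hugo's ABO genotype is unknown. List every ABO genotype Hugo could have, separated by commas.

AB, BB, BO

For each candidate genotype of Hugo, check whether crossing it with AO can produce every observed child phenotype.
  AA → possible child types {A} ✗
  AB → possible child types {A, B, AB} ✓
  AO → possible child types {O, A} ✗
  BB → possible child types {B, AB} ✓
  BO → possible child types {O, A, B, AB} ✓
  OO → possible child types {O, A} ✗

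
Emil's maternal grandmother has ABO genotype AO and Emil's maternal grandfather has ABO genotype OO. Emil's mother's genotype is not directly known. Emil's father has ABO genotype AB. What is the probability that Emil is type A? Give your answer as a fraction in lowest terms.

1/2

Emil's mother's ABO genotype from AO × OO: 1/2 AO, 1/2 OO.
Crossing each possibility with the father AB and summing P(type A): 1/2·1/2 + 1/2·1/2 = 1/2.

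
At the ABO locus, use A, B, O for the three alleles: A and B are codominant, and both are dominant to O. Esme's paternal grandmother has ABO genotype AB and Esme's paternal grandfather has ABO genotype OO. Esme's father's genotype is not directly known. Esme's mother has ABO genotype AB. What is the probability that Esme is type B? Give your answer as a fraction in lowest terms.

3/8

Esme's father's ABO genotype from AB × OO: 1/2 AO, 1/2 BO.
Crossing each possibility with the mother AB and summing P(type B): 1/2·1/4 + 1/2·1/2 = 3/8.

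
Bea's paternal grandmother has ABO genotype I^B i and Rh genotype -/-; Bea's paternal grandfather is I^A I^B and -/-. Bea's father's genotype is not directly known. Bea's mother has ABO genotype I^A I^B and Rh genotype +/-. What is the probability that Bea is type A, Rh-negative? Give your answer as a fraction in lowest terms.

Bea's father's ABO genotype from I^B i × I^A I^B: 1/4 I^A I^B, 1/4 I^A i, 1/4 I^B I^B, 1/4 I^B i.
Crossing each possibility with the mother I^A I^B and summing P(type A): 1/4·1/4 + 1/4·1/2 + 1/4·0 + 1/4·1/4 = 1/4.
Similarly for Rh via the father's Rh distribution: P(Rh-) = 1/2.
Independent loci: 1/4 × 1/2 = 1/8.

1/8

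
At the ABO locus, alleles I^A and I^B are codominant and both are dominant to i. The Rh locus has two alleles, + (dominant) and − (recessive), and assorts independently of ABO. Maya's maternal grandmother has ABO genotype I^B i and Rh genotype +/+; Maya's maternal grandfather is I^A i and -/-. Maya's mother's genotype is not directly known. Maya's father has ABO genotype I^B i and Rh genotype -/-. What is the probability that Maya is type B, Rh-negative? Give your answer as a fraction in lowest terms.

Maya's mother's ABO genotype from I^B i × I^A i: 1/4 I^A I^B, 1/4 I^A i, 1/4 I^B i, 1/4 i i.
Crossing each possibility with the father I^B i and summing P(type B): 1/4·1/2 + 1/4·1/4 + 1/4·3/4 + 1/4·1/2 = 1/2.
Similarly for Rh via the mother's Rh distribution: P(Rh-) = 1/2.
Independent loci: 1/2 × 1/2 = 1/4.

1/4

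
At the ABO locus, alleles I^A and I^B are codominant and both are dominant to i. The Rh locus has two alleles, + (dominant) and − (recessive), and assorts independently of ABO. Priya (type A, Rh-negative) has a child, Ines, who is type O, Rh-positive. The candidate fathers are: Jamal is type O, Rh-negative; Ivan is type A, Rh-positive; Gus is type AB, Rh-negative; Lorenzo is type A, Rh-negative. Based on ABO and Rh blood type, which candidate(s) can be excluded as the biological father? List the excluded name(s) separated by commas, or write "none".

Jamal, Gus, Lorenzo

A candidate is excluded only if no genotype consistent with his phenotype could produce a type O, Rh-positive child with a type A, Rh-negative mother.
Jamal (type O, Rh-): no genotype consistent with that phenotype can produce a type-O Rh+ child with a type-A mother.
Gus (type AB, Rh-): no genotype consistent with that phenotype can produce a type-O Rh+ child with a type-A mother.
Lorenzo (type A, Rh-): no genotype consistent with that phenotype can produce a type-O Rh+ child with a type-A mother.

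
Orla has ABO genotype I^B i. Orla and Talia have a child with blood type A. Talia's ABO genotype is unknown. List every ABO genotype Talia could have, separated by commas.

I^A I^A, I^A I^B, I^A i

For each candidate genotype of Talia, check whether crossing it with I^B i can produce every observed child phenotype.
  I^A I^A → possible child types {A, AB} ✓
  I^A I^B → possible child types {A, B, AB} ✓
  I^A i → possible child types {O, A, B, AB} ✓
  I^B I^B → possible child types {B} ✗
  I^B i → possible child types {O, B} ✗
  i i → possible child types {O, B} ✗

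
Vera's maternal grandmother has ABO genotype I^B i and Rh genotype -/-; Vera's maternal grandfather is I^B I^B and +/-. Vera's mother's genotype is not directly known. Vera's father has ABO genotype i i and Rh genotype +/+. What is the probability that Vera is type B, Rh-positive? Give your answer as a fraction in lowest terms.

Vera's mother's ABO genotype from I^B i × I^B I^B: 1/2 I^B I^B, 1/2 I^B i.
Crossing each possibility with the father i i and summing P(type B): 1/2·1 + 1/2·1/2 = 3/4.
Similarly for Rh via the mother's Rh distribution: P(Rh+) = 1.
Independent loci: 3/4 × 1 = 3/4.

3/4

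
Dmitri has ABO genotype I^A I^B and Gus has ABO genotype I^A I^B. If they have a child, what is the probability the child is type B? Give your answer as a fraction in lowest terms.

1/4

ABO cross I^A I^B × I^A I^B → offspring phenotypes: 1/4 A, 1/4 B, 1/2 AB.
So P(type B) = 1/4.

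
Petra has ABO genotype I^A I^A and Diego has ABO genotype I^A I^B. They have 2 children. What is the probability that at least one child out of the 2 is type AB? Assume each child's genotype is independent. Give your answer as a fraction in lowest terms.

3/4

ABO cross I^A I^A × I^A I^B → 1/2 A, 1/2 AB.
So P(type AB) = 1/2 per child.
P(none) = (1/2)^2 = 1/4; P(at least one) = 1 − 1/4 = 3/4.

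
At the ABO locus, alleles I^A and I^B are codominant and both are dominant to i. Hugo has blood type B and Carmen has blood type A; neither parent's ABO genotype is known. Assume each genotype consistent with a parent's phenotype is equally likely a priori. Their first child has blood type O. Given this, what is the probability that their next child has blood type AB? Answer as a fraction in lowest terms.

1/4

Possible genotypes: Hugo ∈ {I^B I^B, I^B i}; Carmen ∈ {I^A I^A, I^A i}.
Weight each parental genotype pair by prior × P(type-O child):
  I^B i × I^A i: posterior weight 1; P(next child type AB) = 1/4.
Weighted sum = 1/4.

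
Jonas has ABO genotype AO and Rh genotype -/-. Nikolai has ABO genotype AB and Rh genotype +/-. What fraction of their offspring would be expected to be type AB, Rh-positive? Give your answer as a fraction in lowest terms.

ABO cross AO × AB → offspring phenotypes: 1/2 A, 1/4 B, 1/4 AB.
Rh cross -/- × +/- → 1/2 Rh+, 1/2 Rh-.
Independent loci: P(type AB, Rh-positive) = 1/4 × 1/2 = 1/8.

1/8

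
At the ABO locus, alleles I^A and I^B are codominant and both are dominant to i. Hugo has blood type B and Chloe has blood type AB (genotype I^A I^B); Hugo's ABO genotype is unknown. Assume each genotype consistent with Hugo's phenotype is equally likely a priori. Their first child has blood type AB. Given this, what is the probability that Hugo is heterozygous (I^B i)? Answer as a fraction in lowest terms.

1/3

Possible genotypes: Hugo ∈ {I^B I^B, I^B i}; Chloe ∈ {I^A I^B}.
Weight each parental genotype pair by prior × P(type-AB child):
  I^B I^B × I^A I^B: posterior weight 2/3.
  I^B i × I^A I^B: posterior weight 1/3.
Sum the posterior weight over pairs where Hugo is I^B i: 1/3.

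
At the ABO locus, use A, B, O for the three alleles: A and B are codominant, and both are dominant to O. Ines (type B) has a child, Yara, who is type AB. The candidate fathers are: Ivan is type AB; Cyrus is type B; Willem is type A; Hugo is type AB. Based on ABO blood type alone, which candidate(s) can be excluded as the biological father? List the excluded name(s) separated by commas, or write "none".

A candidate is excluded only if no genotype consistent with his phenotype could produce a type AB child with a type B mother.
Cyrus (type B): no genotype consistent with that phenotype can produce a type-AB child with a type-B mother.

Cyrus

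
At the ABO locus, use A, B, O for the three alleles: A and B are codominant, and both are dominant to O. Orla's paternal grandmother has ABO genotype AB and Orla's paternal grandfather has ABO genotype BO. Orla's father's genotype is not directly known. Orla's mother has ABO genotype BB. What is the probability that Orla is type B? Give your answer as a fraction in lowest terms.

3/4

Orla's father's ABO genotype from AB × BO: 1/4 AB, 1/4 AO, 1/4 BB, 1/4 BO.
Crossing each possibility with the mother BB and summing P(type B): 1/4·1/2 + 1/4·1/2 + 1/4·1 + 1/4·1 = 3/4.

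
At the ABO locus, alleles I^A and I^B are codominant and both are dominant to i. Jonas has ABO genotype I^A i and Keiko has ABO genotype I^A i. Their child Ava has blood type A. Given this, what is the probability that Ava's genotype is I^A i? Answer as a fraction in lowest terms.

Cross I^A i × I^A i → 1/4 I^A I^A, 1/2 I^A i, 1/4 i i.
Type-A genotypes among offspring: I^A I^A (1/4), I^A i (1/2); total 3/4.
P(I^A i | type A) = (1/2) / (3/4) = 2/3.

2/3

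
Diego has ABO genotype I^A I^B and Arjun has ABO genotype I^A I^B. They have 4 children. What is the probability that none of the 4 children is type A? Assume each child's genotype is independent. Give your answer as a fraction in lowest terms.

81/256

ABO cross I^A I^B × I^A I^B → 1/4 A, 1/4 B, 1/2 AB.
So P(type A) = 1/4 per child.
P(not type A) = 3/4 for one child; (3/4)^4 = 81/256.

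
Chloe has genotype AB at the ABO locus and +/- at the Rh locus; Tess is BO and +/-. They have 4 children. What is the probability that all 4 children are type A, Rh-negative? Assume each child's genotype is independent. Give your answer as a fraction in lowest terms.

ABO cross AB × BO → 1/4 A, 1/2 B, 1/4 AB.
Rh cross +/- × +/- → 3/4 Rh+, 1/4 Rh-; so P(type A, Rh-negative) = 1/4 × 1/4 = 1/16 per child.
All 4 independent: (1/16)^4 = 1/65536.

1/65536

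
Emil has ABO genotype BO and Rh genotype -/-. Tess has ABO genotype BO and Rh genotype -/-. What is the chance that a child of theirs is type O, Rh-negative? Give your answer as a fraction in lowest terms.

ABO cross BO × BO → offspring phenotypes: 1/4 O, 3/4 B.
Rh cross -/- × -/- → 1 Rh-.
Independent loci: P(type O, Rh-negative) = 1/4 × 1 = 1/4.

1/4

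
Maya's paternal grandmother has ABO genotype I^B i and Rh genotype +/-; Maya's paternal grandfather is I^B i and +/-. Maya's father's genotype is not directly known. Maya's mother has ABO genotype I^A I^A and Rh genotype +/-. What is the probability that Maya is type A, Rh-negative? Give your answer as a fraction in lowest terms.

1/8

Maya's father's ABO genotype from I^B i × I^B i: 1/4 I^B I^B, 1/2 I^B i, 1/4 i i.
Crossing each possibility with the mother I^A I^A and summing P(type A): 1/4·0 + 1/2·1/2 + 1/4·1 = 1/2.
Similarly for Rh via the father's Rh distribution: P(Rh-) = 1/4.
Independent loci: 1/2 × 1/4 = 1/8.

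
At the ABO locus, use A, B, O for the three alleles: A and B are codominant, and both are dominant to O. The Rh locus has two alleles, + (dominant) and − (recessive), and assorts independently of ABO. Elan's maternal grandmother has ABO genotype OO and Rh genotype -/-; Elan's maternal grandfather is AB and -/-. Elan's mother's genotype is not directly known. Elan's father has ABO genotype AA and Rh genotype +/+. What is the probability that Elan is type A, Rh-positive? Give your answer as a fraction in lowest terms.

Elan's mother's ABO genotype from OO × AB: 1/2 AO, 1/2 BO.
Crossing each possibility with the father AA and summing P(type A): 1/2·1 + 1/2·1/2 = 3/4.
Similarly for Rh via the mother's Rh distribution: P(Rh+) = 1.
Independent loci: 3/4 × 1 = 3/4.

3/4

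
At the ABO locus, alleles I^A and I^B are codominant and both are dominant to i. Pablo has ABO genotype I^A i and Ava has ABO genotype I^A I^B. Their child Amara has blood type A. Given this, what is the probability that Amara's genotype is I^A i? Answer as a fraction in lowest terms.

1/2

Cross I^A i × I^A I^B → 1/4 I^A I^A, 1/4 I^A I^B, 1/4 I^A i, 1/4 I^B i.
Type-A genotypes among offspring: I^A I^A (1/4), I^A i (1/4); total 1/2.
P(I^A i | type A) = (1/4) / (1/2) = 1/2.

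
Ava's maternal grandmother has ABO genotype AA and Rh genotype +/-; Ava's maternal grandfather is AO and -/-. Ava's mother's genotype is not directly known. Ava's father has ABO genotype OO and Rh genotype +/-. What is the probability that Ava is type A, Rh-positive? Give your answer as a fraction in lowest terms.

Ava's mother's ABO genotype from AA × AO: 1/2 AA, 1/2 AO.
Crossing each possibility with the father OO and summing P(type A): 1/2·1 + 1/2·1/2 = 3/4.
Similarly for Rh via the mother's Rh distribution: P(Rh+) = 5/8.
Independent loci: 3/4 × 5/8 = 15/32.

15/32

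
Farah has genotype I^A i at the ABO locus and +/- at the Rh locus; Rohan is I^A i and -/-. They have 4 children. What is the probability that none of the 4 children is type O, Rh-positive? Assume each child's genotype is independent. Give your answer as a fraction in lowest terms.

ABO cross I^A i × I^A i → 1/4 O, 3/4 A.
Rh cross +/- × -/- → 1/2 Rh+, 1/2 Rh-; so P(type O, Rh-positive) = 1/4 × 1/2 = 1/8 per child.
P(not type O, Rh-positive) = 7/8 for one child; (7/8)^4 = 2401/4096.

2401/4096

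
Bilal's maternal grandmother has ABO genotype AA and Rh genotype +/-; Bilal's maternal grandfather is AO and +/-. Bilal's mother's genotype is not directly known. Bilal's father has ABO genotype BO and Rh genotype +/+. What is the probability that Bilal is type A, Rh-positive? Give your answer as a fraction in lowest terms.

3/8

Bilal's mother's ABO genotype from AA × AO: 1/2 AA, 1/2 AO.
Crossing each possibility with the father BO and summing P(type A): 1/2·1/2 + 1/2·1/4 = 3/8.
Similarly for Rh via the mother's Rh distribution: P(Rh+) = 1.
Independent loci: 3/8 × 1 = 3/8.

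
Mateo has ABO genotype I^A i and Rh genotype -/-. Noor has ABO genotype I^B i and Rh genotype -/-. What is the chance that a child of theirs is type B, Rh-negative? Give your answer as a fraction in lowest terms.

1/4

ABO cross I^A i × I^B i → offspring phenotypes: 1/4 O, 1/4 A, 1/4 B, 1/4 AB.
Rh cross -/- × -/- → 1 Rh-.
Independent loci: P(type B, Rh-negative) = 1/4 × 1 = 1/4.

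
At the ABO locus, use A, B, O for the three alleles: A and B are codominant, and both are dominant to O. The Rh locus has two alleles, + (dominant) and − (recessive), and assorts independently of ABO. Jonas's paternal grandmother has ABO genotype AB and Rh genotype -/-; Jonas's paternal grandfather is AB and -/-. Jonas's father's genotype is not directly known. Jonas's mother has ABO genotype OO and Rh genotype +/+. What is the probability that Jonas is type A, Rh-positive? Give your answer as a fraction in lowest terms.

1/2

Jonas's father's ABO genotype from AB × AB: 1/4 AA, 1/2 AB, 1/4 BB.
Crossing each possibility with the mother OO and summing P(type A): 1/4·1 + 1/2·1/2 + 1/4·0 = 1/2.
Similarly for Rh via the father's Rh distribution: P(Rh+) = 1.
Independent loci: 1/2 × 1 = 1/2.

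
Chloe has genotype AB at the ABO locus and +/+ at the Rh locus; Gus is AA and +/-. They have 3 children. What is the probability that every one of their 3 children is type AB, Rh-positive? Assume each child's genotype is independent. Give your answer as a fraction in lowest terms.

ABO cross AB × AA → 1/2 A, 1/2 AB.
Rh cross +/+ × +/- → 1 Rh+; so P(type AB, Rh-positive) = 1/2 × 1 = 1/2 per child.
All 3 independent: (1/2)^3 = 1/8.

1/8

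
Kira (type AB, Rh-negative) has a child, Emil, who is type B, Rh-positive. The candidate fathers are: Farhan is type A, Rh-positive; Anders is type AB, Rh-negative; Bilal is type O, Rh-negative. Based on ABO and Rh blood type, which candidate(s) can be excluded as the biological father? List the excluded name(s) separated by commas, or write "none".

Anders, Bilal

A candidate is excluded only if no genotype consistent with his phenotype could produce a type B, Rh-positive child with a type AB, Rh-negative mother.
Anders (type AB, Rh-): no genotype consistent with that phenotype can produce a type-B Rh+ child with a type-AB mother.
Bilal (type O, Rh-): no genotype consistent with that phenotype can produce a type-B Rh+ child with a type-AB mother.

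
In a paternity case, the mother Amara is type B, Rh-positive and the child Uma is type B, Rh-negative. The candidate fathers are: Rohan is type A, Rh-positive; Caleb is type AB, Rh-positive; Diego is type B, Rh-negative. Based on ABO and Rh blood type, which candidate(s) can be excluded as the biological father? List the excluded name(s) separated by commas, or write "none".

A candidate is excluded only if no genotype consistent with his phenotype could produce a type B, Rh-negative child with a type B, Rh-positive mother.
Every candidate has at least one consistent genotype combination, so none can be excluded.

none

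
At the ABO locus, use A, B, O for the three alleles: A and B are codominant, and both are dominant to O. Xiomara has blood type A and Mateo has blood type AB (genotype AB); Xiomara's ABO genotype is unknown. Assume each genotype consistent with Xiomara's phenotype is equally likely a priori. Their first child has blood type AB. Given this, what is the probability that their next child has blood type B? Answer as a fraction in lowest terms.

1/12

Possible genotypes: Xiomara ∈ {AA, AO}; Mateo ∈ {AB}.
Weight each parental genotype pair by prior × P(type-AB child):
  AA × AB: posterior weight 2/3; P(next child type B) = 0.
  AO × AB: posterior weight 1/3; P(next child type B) = 1/4.
Weighted sum = 1/12.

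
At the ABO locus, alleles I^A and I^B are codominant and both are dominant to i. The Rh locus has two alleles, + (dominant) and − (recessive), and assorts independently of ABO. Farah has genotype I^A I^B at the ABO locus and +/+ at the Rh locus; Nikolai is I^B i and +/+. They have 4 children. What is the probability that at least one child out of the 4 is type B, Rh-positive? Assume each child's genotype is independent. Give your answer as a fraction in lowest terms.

ABO cross I^A I^B × I^B i → 1/4 A, 1/2 B, 1/4 AB.
Rh cross +/+ × +/+ → 1 Rh+; so P(type B, Rh-positive) = 1/2 × 1 = 1/2 per child.
P(none) = (1/2)^4 = 1/16; P(at least one) = 1 − 1/16 = 15/16.

15/16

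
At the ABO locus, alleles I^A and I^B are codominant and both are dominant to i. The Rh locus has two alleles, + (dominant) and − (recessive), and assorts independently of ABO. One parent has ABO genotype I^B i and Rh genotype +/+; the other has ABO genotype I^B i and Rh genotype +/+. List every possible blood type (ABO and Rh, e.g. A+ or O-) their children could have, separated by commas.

Gametes from I^B i × I^B i give offspring ABO genotypes I^B I^B, I^B i, i i, i.e. phenotypes O, B.
Rh cross +/+ × +/+ → phenotypes Rh+.
Combining independently: O+, B+.

O+, B+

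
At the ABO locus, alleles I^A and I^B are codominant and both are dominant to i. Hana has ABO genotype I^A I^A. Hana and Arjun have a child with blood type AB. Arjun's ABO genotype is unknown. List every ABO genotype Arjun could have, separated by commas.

For each candidate genotype of Arjun, check whether crossing it with I^A I^A can produce every observed child phenotype.
  I^A I^A → possible child types {A} ✗
  I^A I^B → possible child types {A, AB} ✓
  I^A i → possible child types {A} ✗
  I^B I^B → possible child types {AB} ✓
  I^B i → possible child types {A, AB} ✓
  i i → possible child types {A} ✗

I^A I^B, I^B I^B, I^B i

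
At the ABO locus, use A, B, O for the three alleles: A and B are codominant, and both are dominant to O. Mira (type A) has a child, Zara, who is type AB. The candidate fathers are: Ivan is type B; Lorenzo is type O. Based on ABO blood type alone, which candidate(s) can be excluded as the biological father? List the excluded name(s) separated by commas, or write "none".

Lorenzo

A candidate is excluded only if no genotype consistent with his phenotype could produce a type AB child with a type A mother.
Lorenzo (type O): no genotype consistent with that phenotype can produce a type-AB child with a type-A mother.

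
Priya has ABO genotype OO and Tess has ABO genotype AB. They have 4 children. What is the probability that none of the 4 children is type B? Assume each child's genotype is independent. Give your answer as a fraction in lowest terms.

1/16

ABO cross OO × AB → 1/2 A, 1/2 B.
So P(type B) = 1/2 per child.
P(not type B) = 1/2 for one child; (1/2)^4 = 1/16.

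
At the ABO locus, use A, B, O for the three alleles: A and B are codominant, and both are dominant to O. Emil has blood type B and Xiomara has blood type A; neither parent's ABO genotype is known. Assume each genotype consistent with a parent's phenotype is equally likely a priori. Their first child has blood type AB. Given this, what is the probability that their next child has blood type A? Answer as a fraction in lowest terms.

Possible genotypes: Emil ∈ {BB, BO}; Xiomara ∈ {AA, AO}.
Weight each parental genotype pair by prior × P(type-AB child):
  BB × AA: posterior weight 4/9; P(next child type A) = 0.
  BB × AO: posterior weight 2/9; P(next child type A) = 0.
  BO × AA: posterior weight 2/9; P(next child type A) = 1/2.
  BO × AO: posterior weight 1/9; P(next child type A) = 1/4.
Weighted sum = 5/36.

5/36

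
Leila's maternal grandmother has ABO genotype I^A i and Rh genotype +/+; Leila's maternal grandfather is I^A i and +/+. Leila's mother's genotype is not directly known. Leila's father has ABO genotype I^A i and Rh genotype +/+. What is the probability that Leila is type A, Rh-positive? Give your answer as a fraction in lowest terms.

3/4

Leila's mother's ABO genotype from I^A i × I^A i: 1/4 I^A I^A, 1/2 I^A i, 1/4 i i.
Crossing each possibility with the father I^A i and summing P(type A): 1/4·1 + 1/2·3/4 + 1/4·1/2 = 3/4.
Similarly for Rh via the mother's Rh distribution: P(Rh+) = 1.
Independent loci: 3/4 × 1 = 3/4.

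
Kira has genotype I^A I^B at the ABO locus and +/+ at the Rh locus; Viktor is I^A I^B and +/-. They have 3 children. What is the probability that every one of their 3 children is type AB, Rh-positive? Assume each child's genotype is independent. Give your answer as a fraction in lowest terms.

ABO cross I^A I^B × I^A I^B → 1/4 A, 1/4 B, 1/2 AB.
Rh cross +/+ × +/- → 1 Rh+; so P(type AB, Rh-positive) = 1/2 × 1 = 1/2 per child.
All 3 independent: (1/2)^3 = 1/8.

1/8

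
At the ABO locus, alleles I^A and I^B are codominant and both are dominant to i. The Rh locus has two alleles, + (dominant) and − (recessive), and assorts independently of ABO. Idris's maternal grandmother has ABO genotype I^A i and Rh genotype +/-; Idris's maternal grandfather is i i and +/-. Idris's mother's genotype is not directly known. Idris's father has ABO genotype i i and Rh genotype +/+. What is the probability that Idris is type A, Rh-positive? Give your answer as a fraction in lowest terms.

Idris's mother's ABO genotype from I^A i × i i: 1/2 I^A i, 1/2 i i.
Crossing each possibility with the father i i and summing P(type A): 1/2·1/2 + 1/2·0 = 1/4.
Similarly for Rh via the mother's Rh distribution: P(Rh+) = 1.
Independent loci: 1/4 × 1 = 1/4.

1/4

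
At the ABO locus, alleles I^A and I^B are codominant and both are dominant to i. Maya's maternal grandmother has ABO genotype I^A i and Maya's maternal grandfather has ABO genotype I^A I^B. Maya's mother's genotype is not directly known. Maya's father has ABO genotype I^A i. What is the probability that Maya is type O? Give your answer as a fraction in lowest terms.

Maya's mother's ABO genotype from I^A i × I^A I^B: 1/4 I^A I^A, 1/4 I^A I^B, 1/4 I^A i, 1/4 I^B i.
Crossing each possibility with the father I^A i and summing P(type O): 1/4·0 + 1/4·0 + 1/4·1/4 + 1/4·1/4 = 1/8.

1/8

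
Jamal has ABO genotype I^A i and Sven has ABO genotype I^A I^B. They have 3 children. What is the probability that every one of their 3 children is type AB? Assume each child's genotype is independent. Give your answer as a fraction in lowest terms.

ABO cross I^A i × I^A I^B → 1/2 A, 1/4 B, 1/4 AB.
So P(type AB) = 1/4 per child.
All 3 independent: (1/4)^3 = 1/64.

1/64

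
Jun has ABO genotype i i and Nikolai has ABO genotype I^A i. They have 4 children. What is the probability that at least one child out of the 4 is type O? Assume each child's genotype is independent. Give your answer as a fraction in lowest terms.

15/16

ABO cross i i × I^A i → 1/2 O, 1/2 A.
So P(type O) = 1/2 per child.
P(none) = (1/2)^4 = 1/16; P(at least one) = 1 − 1/16 = 15/16.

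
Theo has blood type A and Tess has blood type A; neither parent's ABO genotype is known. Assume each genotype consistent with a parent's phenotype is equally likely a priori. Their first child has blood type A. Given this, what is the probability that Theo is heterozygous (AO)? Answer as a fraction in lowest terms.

7/15

Possible genotypes: Theo ∈ {AA, AO}; Tess ∈ {AA, AO}.
Weight each parental genotype pair by prior × P(type-A child):
  AA × AA: posterior weight 4/15.
  AA × AO: posterior weight 4/15.
  AO × AA: posterior weight 4/15.
  AO × AO: posterior weight 1/5.
Sum the posterior weight over pairs where Theo is AO: 7/15.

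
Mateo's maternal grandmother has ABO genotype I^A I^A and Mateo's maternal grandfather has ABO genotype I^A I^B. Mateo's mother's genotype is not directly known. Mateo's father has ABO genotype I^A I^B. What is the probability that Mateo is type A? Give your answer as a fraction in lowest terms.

Mateo's mother's ABO genotype from I^A I^A × I^A I^B: 1/2 I^A I^A, 1/2 I^A I^B.
Crossing each possibility with the father I^A I^B and summing P(type A): 1/2·1/2 + 1/2·1/4 = 3/8.

3/8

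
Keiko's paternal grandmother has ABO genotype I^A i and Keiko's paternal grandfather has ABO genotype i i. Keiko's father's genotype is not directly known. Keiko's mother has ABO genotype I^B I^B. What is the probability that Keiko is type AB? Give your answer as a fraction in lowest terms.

1/4

Keiko's father's ABO genotype from I^A i × i i: 1/2 I^A i, 1/2 i i.
Crossing each possibility with the mother I^B I^B and summing P(type AB): 1/2·1/2 + 1/2·0 = 1/4.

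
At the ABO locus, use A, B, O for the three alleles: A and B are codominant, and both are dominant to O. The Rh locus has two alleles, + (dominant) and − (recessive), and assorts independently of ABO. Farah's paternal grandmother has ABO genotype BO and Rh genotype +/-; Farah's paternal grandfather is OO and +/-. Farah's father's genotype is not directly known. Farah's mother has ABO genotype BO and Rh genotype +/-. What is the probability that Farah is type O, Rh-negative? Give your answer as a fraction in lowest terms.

Farah's father's ABO genotype from BO × OO: 1/2 BO, 1/2 OO.
Crossing each possibility with the mother BO and summing P(type O): 1/2·1/4 + 1/2·1/2 = 3/8.
Similarly for Rh via the father's Rh distribution: P(Rh-) = 1/4.
Independent loci: 3/8 × 1/4 = 3/32.

3/32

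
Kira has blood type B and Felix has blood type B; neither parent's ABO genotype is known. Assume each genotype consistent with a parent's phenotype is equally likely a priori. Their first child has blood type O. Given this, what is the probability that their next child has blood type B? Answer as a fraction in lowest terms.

Possible genotypes: Kira ∈ {BB, BO}; Felix ∈ {BB, BO}.
Weight each parental genotype pair by prior × P(type-O child):
  BO × BO: posterior weight 1; P(next child type B) = 3/4.
Weighted sum = 3/4.

3/4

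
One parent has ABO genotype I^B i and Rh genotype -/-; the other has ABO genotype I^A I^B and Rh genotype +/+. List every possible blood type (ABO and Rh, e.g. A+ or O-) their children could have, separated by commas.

A+, B+, AB+

Gametes from I^B i × I^A I^B give offspring ABO genotypes I^A I^B, I^A i, I^B I^B, I^B i, i.e. phenotypes A, B, AB.
Rh cross -/- × +/+ → phenotypes Rh+.
Combining independently: A+, B+, AB+.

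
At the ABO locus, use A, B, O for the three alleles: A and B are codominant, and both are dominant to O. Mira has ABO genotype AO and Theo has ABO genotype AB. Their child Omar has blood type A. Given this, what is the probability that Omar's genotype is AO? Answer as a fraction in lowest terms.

Cross AO × AB → 1/4 AA, 1/4 AB, 1/4 AO, 1/4 BO.
Type-A genotypes among offspring: AA (1/4), AO (1/4); total 1/2.
P(AO | type A) = (1/4) / (1/2) = 1/2.

1/2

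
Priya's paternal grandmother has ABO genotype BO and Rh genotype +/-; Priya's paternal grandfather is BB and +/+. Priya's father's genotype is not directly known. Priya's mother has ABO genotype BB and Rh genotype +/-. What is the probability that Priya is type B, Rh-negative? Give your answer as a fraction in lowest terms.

1/8

Priya's father's ABO genotype from BO × BB: 1/2 BB, 1/2 BO.
Crossing each possibility with the mother BB and summing P(type B): 1/2·1 + 1/2·1 = 1.
Similarly for Rh via the father's Rh distribution: P(Rh-) = 1/8.
Independent loci: 1 × 1/8 = 1/8.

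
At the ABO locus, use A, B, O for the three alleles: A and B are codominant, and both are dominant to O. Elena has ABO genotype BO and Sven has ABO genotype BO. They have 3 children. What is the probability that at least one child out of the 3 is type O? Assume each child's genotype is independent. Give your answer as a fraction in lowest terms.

37/64

ABO cross BO × BO → 1/4 O, 3/4 B.
So P(type O) = 1/4 per child.
P(none) = (3/4)^3 = 27/64; P(at least one) = 1 − 27/64 = 37/64.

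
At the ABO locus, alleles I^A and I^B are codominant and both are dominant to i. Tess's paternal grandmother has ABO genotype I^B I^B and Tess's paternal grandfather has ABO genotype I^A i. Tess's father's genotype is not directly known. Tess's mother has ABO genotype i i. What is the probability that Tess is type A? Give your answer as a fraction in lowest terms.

1/4

Tess's father's ABO genotype from I^B I^B × I^A i: 1/2 I^A I^B, 1/2 I^B i.
Crossing each possibility with the mother i i and summing P(type A): 1/2·1/2 + 1/2·0 = 1/4.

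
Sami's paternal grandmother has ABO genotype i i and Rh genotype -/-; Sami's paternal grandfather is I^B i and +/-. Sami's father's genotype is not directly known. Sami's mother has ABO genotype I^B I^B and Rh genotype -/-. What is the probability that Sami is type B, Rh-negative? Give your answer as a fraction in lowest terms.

Sami's father's ABO genotype from i i × I^B i: 1/2 I^B i, 1/2 i i.
Crossing each possibility with the mother I^B I^B and summing P(type B): 1/2·1 + 1/2·1 = 1.
Similarly for Rh via the father's Rh distribution: P(Rh-) = 3/4.
Independent loci: 1 × 3/4 = 3/4.

3/4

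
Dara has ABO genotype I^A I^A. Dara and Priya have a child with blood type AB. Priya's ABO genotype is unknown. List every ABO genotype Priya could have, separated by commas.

I^A I^B, I^B I^B, I^B i

For each candidate genotype of Priya, check whether crossing it with I^A I^A can produce every observed child phenotype.
  I^A I^A → possible child types {A} ✗
  I^A I^B → possible child types {A, AB} ✓
  I^A i → possible child types {A} ✗
  I^B I^B → possible child types {AB} ✓
  I^B i → possible child types {A, AB} ✓
  i i → possible child types {A} ✗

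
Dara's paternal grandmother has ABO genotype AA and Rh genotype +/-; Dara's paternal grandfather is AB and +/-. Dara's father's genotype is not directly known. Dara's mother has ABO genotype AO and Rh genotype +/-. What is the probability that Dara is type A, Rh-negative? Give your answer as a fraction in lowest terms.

Dara's father's ABO genotype from AA × AB: 1/2 AA, 1/2 AB.
Crossing each possibility with the mother AO and summing P(type A): 1/2·1 + 1/2·1/2 = 3/4.
Similarly for Rh via the father's Rh distribution: P(Rh-) = 1/4.
Independent loci: 3/4 × 1/4 = 3/16.

3/16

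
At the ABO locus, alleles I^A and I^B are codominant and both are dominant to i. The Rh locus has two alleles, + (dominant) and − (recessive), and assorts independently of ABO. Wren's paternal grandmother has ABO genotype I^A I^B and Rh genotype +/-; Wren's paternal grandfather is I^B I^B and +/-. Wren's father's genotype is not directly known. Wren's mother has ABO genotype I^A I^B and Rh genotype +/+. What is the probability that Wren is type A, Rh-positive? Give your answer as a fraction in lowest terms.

Wren's father's ABO genotype from I^A I^B × I^B I^B: 1/2 I^A I^B, 1/2 I^B I^B.
Crossing each possibility with the mother I^A I^B and summing P(type A): 1/2·1/4 + 1/2·0 = 1/8.
Similarly for Rh via the father's Rh distribution: P(Rh+) = 1.
Independent loci: 1/8 × 1 = 1/8.

1/8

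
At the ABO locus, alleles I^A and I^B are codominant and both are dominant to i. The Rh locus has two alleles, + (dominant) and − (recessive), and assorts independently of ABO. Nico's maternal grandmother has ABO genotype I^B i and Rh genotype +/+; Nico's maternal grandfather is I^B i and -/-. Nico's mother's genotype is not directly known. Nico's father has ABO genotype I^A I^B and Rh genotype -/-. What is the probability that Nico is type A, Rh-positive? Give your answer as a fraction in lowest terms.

1/8

Nico's mother's ABO genotype from I^B i × I^B i: 1/4 I^B I^B, 1/2 I^B i, 1/4 i i.
Crossing each possibility with the father I^A I^B and summing P(type A): 1/4·0 + 1/2·1/4 + 1/4·1/2 = 1/4.
Similarly for Rh via the mother's Rh distribution: P(Rh+) = 1/2.
Independent loci: 1/4 × 1/2 = 1/8.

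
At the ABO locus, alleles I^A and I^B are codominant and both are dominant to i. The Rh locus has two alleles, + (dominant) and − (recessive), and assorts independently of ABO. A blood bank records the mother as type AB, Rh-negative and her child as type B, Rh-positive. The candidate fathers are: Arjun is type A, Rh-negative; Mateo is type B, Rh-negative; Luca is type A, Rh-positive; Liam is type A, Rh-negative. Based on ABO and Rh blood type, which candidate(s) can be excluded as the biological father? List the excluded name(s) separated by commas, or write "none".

Arjun, Mateo, Liam

A candidate is excluded only if no genotype consistent with his phenotype could produce a type B, Rh-positive child with a type AB, Rh-negative mother.
Arjun (type A, Rh-): no genotype consistent with that phenotype can produce a type-B Rh+ child with a type-AB mother.
Mateo (type B, Rh-): no genotype consistent with that phenotype can produce a type-B Rh+ child with a type-AB mother.
Liam (type A, Rh-): no genotype consistent with that phenotype can produce a type-B Rh+ child with a type-AB mother.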